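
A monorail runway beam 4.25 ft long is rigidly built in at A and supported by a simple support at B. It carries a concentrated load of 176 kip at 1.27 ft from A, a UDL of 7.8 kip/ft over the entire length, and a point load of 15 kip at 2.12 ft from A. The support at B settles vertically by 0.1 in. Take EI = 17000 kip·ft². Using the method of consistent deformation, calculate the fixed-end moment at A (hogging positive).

M_A = 186.4 kip·ft

Choose R_B as the redundant. The primary structure is the cantilever fixed at A.
Downward deflection at the released point B due to the loads:
  point load 176 at a = 1.27: Pa²(3L − a)/(6EI) = 543.1/EI
  UDL 7.8: wL⁴/(8EI) = 318.1/EI
  point load 15 at a = 2.12: Pa²(3L − a)/(6EI) = 119.4/EI
  δ_0 = 980.7/EI
Tip deflection under a unit load at B: L³/(3EI) = 25.59/EI.
With EI = 17000 kip·ft²: δ_0 = 0.057687 ft and δ_{BB} = 0.001505 ft/kip.
Compatibility — the beam at B must follow the support down by 0.008333 ft: δ_0 − R_B·δ_{BB} = 0.008333, so R_B = (0.057687 − 0.008333)/0.001505 = 32.79 kip.
Moment equilibrium about A: M_A = Σ(load moments about A) − R_B·L = 325.8 − 32.79×4.25 = 186.4 kip·ft.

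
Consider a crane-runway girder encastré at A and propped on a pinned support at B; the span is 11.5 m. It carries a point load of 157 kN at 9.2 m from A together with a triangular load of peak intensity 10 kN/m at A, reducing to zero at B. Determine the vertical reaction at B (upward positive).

R_B = 122 kN

Take the reaction at B as the redundant and release it; the primary structure is a cantilever fixed at A.
Deflection at B on the released cantilever, summing each load's contribution:
  point load 157 at a = 9.2: Pa²(3L − a)/(6EI) = 56033/EI
  triangular load, peak 10 at the fixed end: w₀L⁴/(30EI) = 5830/EI
  δ_0 = 61863/EI
Tip deflection under a unit load at B: L³/(3EI) = 507/EI.
Compatibility at B: δ_0 − R_B·δ_{BB} = 0, so R_B = 61863/507 = 122 kN.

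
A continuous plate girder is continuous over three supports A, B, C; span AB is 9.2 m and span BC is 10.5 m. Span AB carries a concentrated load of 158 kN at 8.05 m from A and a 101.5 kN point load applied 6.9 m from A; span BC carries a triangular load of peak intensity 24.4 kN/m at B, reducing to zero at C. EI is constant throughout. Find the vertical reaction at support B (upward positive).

R_B = 348.1 kN

Take M_B as the redundant. Released structure: two simple spans AB and BC with a hinge at B.
Rotations at B on the released spans (each span's end-slope, ×1/EI):
  span AB: point load 158 at a = 8.05: Pab(L + a)/(6LEI) = 457.1/EI
  span AB: point load 101.5 at a = 6.9: Pab(L + a)/(6LEI) = 469.8/EI
  span BC: triangular load, peak 24.4: w₀L³/(45EI) = 627.7/EI
  relative rotation θ_0 = (926.9 + 627.7)/EI = 1555/EI
A unit hogging moment at B produces rotation L₁/(3EI) + L₂/(3EI) = 6.567/EI.
Slope continuity at B: θ_0 = M_B·6.567/EI, so M_B = 1555/6.567 = 236.7 kN·m (hogging).
Span AB, ΣM about A with M_B applied at B: R_B^{AB}·9.2 = 1972 + 236.7, so R_B^{AB} = 240.1 kN and R_A = 259.5 − 240.1 = 19.39 kN.
Span BC, ΣM about C: R_B^{BC}·10.5 = 896.7 + 236.7, so R_B^{BC} = 107.9 kN and R_C = 128.1 − 107.9 = 20.15 kN.
R_B = 240.1 + 107.9 = 348.1 kN.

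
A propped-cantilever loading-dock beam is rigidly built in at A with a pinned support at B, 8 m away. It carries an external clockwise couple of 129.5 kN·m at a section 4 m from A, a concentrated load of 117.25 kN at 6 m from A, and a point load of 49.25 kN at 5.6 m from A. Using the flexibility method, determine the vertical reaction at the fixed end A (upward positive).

R_A = 46.34 kN

Remove the prop at B; the released (primary) structure is a cantilever built in at A.
Downward deflection at the released point B due to the loads:
  clockwise couple 129.5 at a = 4: M₀a(2L − a)/(2EI) = 3108/EI
  point load 117.25 at a = 6: Pa²(3L − a)/(6EI) = 12663/EI
  point load 49.25 at a = 5.6: Pa²(3L − a)/(6EI) = 4736/EI
  δ_0 = 20507/EI
Tip deflection under a unit load at B: L³/(3EI) = 170.7/EI.
The prop prevents deflection at B: R_B = δ_0/δ_{BB} = 20507/170.7 = 120.2 kN.
Vertical equilibrium: R_A = ΣP − R_B = 166.5 − 120.2 = 46.34 kN.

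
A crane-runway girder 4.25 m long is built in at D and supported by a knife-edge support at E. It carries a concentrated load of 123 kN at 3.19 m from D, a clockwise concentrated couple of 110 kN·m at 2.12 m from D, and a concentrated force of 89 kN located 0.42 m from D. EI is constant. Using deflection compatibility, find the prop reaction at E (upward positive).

Choose R_E as the redundant. The primary structure is the cantilever fixed at D.
Primary-structure tip deflection at E by superposition:
  point load 123 at a = 3.19: Pa²(3L − a)/(6EI) = 1994/EI
  clockwise couple 110 at a = 2.12: M₀a(2L − a)/(2EI) = 743.9/EI
  point load 89 at a = 0.42: Pa²(3L − a)/(6EI) = 32.26/EI
  δ_0 = 2770/EI
Flexibility coefficient — unit upward force at E: δ_{EE} = L³/(3EI) = 25.59/EI.
The prop prevents deflection at E: R_E = δ_0/δ_{EE} = 2770/25.59 = 108.3 kN.

R_E = 108.3 kN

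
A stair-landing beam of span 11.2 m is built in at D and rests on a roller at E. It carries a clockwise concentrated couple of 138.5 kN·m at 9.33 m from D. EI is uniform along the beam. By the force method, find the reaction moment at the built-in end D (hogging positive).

M_D = -63.46 kN·m

Release the roller at E. Primary structure: cantilever fixed at D.
Downward deflection at the released point E due to the loads:
  clockwise couple 138.5 at a = 9.33: M₀a(2L − a)/(2EI) = 8445/EI
Tip deflection under a unit load at E: L³/(3EI) = 468.3/EI.
The prop prevents deflection at E: R_E = δ_0/δ_{EE} = 8445/468.3 = 18.03 kN.
Moment equilibrium about D: M_D = Σ(load moments about D) − R_E·L = 138.5 − 18.03×11.2 = -63.46 kN·m.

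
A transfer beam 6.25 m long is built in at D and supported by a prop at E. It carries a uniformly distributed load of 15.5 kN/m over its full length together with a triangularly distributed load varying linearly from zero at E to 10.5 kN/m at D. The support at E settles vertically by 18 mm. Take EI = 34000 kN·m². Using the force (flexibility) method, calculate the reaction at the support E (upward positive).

R_E = 35.37 kN

Release the roller at E. Primary structure: cantilever fixed at D.
Downward deflection at the released point E due to the loads:
  UDL 15.5: wL⁴/(8EI) = 2956/EI
  triangular load, peak 10.5 at the fixed end: w₀L⁴/(30EI) = 534.1/EI
  δ_0 = 3490/EI
Tip deflection under a unit load at E: L³/(3EI) = 81.38/EI.
With EI = 34000 kN·m²: δ_0 = 0.10266 m and δ_{EE} = 0.002394 m/kN.
Compatibility — the beam at E must follow the support down by 0.018 m: δ_0 − R_E·δ_{EE} = 0.018, so R_E = (0.10266 − 0.018)/0.002394 = 35.37 kN.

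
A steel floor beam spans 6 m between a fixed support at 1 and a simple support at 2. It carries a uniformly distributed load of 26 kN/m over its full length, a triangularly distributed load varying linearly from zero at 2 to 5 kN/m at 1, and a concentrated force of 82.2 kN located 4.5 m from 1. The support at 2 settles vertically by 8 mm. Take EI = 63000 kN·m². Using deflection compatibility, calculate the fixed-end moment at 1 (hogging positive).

M_1 = 228.8 kN·m

Remove the prop at 2; the released (primary) structure is a cantilever built in at 1.
Deflection at 2 on the released cantilever, summing each load's contribution:
  UDL 26: wL⁴/(8EI) = 4212/EI
  triangular load, peak 5 at the fixed end: w₀L⁴/(30EI) = 216/EI
  point load 82.2 at a = 4.5: Pa²(3L − a)/(6EI) = 3745/EI
  δ_0 = 8173/EI
Tip deflection under a unit load at 2: L³/(3EI) = 72/EI.
With EI = 63000 kN·m²: δ_0 = 0.12973 m and δ_{22} = 0.001143 m/kN.
Compatibility — the beam at 2 must follow the support down by 0.008 m: δ_0 − R_2·δ_{22} = 0.008, so R_2 = (0.12973 − 0.008)/0.001143 = 106.5 kN.
Moment equilibrium about 1: M_1 = Σ(load moments about 1) − R_2·L = 867.9 − 106.5×6 = 228.8 kN·m.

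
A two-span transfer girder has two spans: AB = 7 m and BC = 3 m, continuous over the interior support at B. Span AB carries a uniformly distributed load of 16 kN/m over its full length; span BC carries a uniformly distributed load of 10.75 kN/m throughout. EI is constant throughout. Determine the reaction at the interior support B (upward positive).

Release continuity at B by inserting a hinge; the redundant is the internal moment M_B. The primary structure is two simply-supported spans AB and BC.
Rotations at B on the released spans (each span's end-slope, ×1/EI):
  span AB: UDL 16: wL³/(24EI) = 228.7/EI
  span BC: UDL 10.75: wL³/(24EI) = 12.09/EI
  relative rotation θ_0 = (228.7 + 12.09)/EI = 240.8/EI
A unit hogging moment at B produces rotation L₁/(3EI) + L₂/(3EI) = 3.333/EI.
Compatibility: M_B·(L₁+L₂)/(3EI) = θ_0, giving M_B = 72.23 kN·m (hogging).
Span AB, ΣM about A with M_B applied at B: R_B^{AB}·7 = 392 + 72.23, so R_B^{AB} = 66.32 kN and R_A = 112 − 66.32 = 45.68 kN.
Span BC, ΣM about C: R_B^{BC}·3 = 48.38 + 72.23, so R_B^{BC} = 40.2 kN and R_C = 32.25 − 40.2 = -7.951 kN.
R_B = 66.32 + 40.2 = 106.5 kN.

R_B = 106.5 kN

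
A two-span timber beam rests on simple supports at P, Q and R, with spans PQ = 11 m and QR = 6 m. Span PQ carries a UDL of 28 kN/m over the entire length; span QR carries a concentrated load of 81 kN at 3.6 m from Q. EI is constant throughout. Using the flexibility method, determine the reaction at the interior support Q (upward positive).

R_Q = 264.4 kN

Release continuity at Q by inserting a hinge; the redundant is the internal moment M_Q. The primary structure is two simply-supported spans PQ and QR.
Discontinuity in slope at Q on the released structure — sum the simple-span end rotations:
  span PQ: UDL 28: wL³/(24EI) = 1553/EI
  span QR: point load 81 at a = 3.6: Pab(L + b)/(6LEI) = 163.3/EI
  relative rotation θ_0 = (1553 + 163.3)/EI = 1716/EI
A unit hogging moment at Q produces rotation L₁/(3EI) + L₂/(3EI) = 5.667/EI.
Compatibility: M_Q·(L₁+L₂)/(3EI) = θ_0, giving M_Q = 302.8 kN·m (hogging).
Span PQ, ΣM about P with M_Q applied at Q: R_Q^{PQ}·11 = 1694 + 302.8, so R_Q^{PQ} = 181.5 kN and R_P = 308 − 181.5 = 126.5 kN.
Span QR, ΣM about R: R_Q^{QR}·6 = 194.4 + 302.8, so R_Q^{QR} = 82.87 kN and R_R = 81 − 82.87 = -1.874 kN.
R_Q = 181.5 + 82.87 = 264.4 kN.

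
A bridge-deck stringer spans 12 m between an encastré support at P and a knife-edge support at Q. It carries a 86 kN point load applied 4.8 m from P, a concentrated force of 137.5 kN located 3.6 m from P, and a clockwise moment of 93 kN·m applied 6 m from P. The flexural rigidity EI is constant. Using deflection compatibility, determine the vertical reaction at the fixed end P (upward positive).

Release the roller at Q. Primary structure: cantilever fixed at P.
Deflection at Q on the released cantilever, summing each load's contribution:
  point load 86 at a = 4.8: Pa²(3L − a)/(6EI) = 10303/EI
  point load 137.5 at a = 3.6: Pa²(3L − a)/(6EI) = 9623/EI
  clockwise couple 93 at a = 6: M₀a(2L − a)/(2EI) = 5022/EI
  δ_0 = 24948/EI
Tip deflection under a unit load at Q: L³/(3EI) = 576/EI.
The prop prevents deflection at Q: R_Q = δ_0/δ_{QQ} = 24948/576 = 43.31 kN.
Vertical equilibrium: R_P = ΣP − R_Q = 223.5 − 43.31 = 180.2 kN.

R_P = 180.2 kN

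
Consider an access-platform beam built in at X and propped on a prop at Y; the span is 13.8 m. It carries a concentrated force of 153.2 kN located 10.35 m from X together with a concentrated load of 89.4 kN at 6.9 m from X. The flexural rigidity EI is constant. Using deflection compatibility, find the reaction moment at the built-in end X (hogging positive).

Remove the prop at Y; the released (primary) structure is a cantilever built in at X.
Deflection at Y on the released cantilever, summing each load's contribution:
  point load 153.2 at a = 10.35: Pa²(3L − a)/(6EI) = 84928/EI
  point load 89.4 at a = 6.9: Pa²(3L − a)/(6EI) = 24474/EI
  δ_0 = 109402/EI
Tip deflection under a unit load at Y: L³/(3EI) = 876/EI.
Compatibility at Y: δ_0 − R_Y·δ_{YY} = 0, so R_Y = 109402/876 = 124.9 kN.
Moment equilibrium about X: M_X = Σ(load moments about X) − R_Y·L = 2202 − 124.9×13.8 = 479.1 kN·m.

M_X = 479.1 kN·m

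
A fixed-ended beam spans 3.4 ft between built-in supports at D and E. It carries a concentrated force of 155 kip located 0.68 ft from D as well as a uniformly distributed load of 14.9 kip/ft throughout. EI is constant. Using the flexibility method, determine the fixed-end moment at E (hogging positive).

Take the two fixed-end moments M_D, M_E as redundants; the released structure is the simple span DE.
End rotations of the released simple span under the applied load (×1/EI):
  at D: point load 155 at a = 0.68: Pab(L + b)/(6LEI) = 86.01/EI
  at E: point load 155 at a = 0.68: Pab(L + a)/(6LEI) = 57.34/EI
  at D: UDL 14.9: wL³/(24EI) = 24.4/EI
  at E: UDL 14.9: wL³/(24EI) = 24.4/EI
  θ_D0 = 110.4/EI,  θ_E0 = 81.74/EI
Flexibility coefficients: a unit moment at one end gives L/(3EI) there and L/(6EI) at the far end, so f₁₁ = f₂₂ = 1.133/EI and f₁₂ = f₂₁ = 0.5667/EI.
Compatibility — zero rotation at each built-in end:
  1.133 M_D + 0.5667 M_E = 110.4
  0.5667 M_D + 1.133 M_E = 81.74
Solving the pair gives M_D = 81.81 kip·ft and M_E = 31.22 kip·ft (hogging).

M_E = 31.22 kip·ft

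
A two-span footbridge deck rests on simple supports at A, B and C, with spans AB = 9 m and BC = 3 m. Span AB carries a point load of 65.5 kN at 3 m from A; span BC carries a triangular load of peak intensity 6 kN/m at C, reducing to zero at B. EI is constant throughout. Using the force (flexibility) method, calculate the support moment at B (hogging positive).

M_B = 66.29 kN·m

Release continuity at B by inserting a hinge; the redundant is the internal moment M_B. The primary structure is two simply-supported spans AB and BC.
Rotations at B on the released spans (each span's end-slope, ×1/EI):
  span AB: point load 65.5 at a = 3: Pab(L + a)/(6LEI) = 262/EI
  span BC: triangular load, peak 6: 7w₀L³/(360EI) = 3.15/EI
  relative rotation θ_0 = (262 + 3.15)/EI = 265.1/EI
A unit hogging moment at B produces rotation L₁/(3EI) + L₂/(3EI) = 4/EI.
Slope continuity at B: θ_0 = M_B·4/EI, so M_B = 265.1/4 = 66.29 kN·m (hogging).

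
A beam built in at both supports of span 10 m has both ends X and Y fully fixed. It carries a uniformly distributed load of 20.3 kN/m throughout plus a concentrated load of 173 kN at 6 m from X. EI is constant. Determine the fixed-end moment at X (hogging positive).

M_X = 335.2 kN·m

Release both end moments; the primary structure is a simply-supported span XY with redundants M_X and M_Y.
On the primary (simply-supported) span, the end slopes from the loading are:
  at X: UDL 20.3: wL³/(24EI) = 845.8/EI
  at Y: UDL 20.3: wL³/(24EI) = 845.8/EI
  at X: point load 173 at a = 6: Pab(L + b)/(6LEI) = 968.8/EI
  at Y: point load 173 at a = 6: Pab(L + a)/(6LEI) = 1107/EI
  θ_X0 = 1815/EI,  θ_Y0 = 1953/EI
Flexibility coefficients: a unit moment at one end gives L/(3EI) there and L/(6EI) at the far end, so f₁₁ = f₂₂ = 3.333/EI and f₁₂ = f₂₁ = 1.667/EI.
Compatibility — zero rotation at each built-in end:
  3.333 M_X + 1.667 M_Y = 1815
  1.667 M_X + 3.333 M_Y = 1953
Solving the pair gives M_X = 335.2 kN·m and M_Y = 418.3 kN·m (hogging).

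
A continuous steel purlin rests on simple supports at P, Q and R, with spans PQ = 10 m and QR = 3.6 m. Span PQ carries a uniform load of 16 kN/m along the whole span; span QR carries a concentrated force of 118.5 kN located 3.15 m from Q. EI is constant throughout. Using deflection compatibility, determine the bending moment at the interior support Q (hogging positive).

Release continuity at Q by inserting a hinge; the redundant is the internal moment M_Q. The primary structure is two simply-supported spans PQ and QR.
Rotations at Q on the released spans (each span's end-slope, ×1/EI):
  span PQ: UDL 16: wL³/(24EI) = 666.7/EI
  span QR: point load 118.5 at a = 3.15: Pab(L + b)/(6LEI) = 31.5/EI
  relative rotation θ_0 = (666.7 + 31.5)/EI = 698.2/EI
A unit hogging moment at Q produces rotation L₁/(3EI) + L₂/(3EI) = 4.533/EI.
Slope continuity at Q: θ_0 = M_Q·4.533/EI, so M_Q = 698.2/4.533 = 154 kN·m (hogging).

M_Q = 154 kN·m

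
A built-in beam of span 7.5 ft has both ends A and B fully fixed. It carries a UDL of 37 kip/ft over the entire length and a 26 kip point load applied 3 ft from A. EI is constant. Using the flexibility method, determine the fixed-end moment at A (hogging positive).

Take the two fixed-end moments M_A, M_B as redundants; the released structure is the simple span AB.
Simple-span end rotations at A and B under the given loads:
  at A: UDL 37: wL³/(24EI) = 650.4/EI
  at B: UDL 37: wL³/(24EI) = 650.4/EI
  at A: point load 26 at a = 3: Pab(L + b)/(6LEI) = 93.6/EI
  at B: point load 26 at a = 3: Pab(L + a)/(6LEI) = 81.9/EI
  θ_A0 = 744/EI,  θ_B0 = 732.3/EI
Flexibility coefficients: a unit moment at one end gives L/(3EI) there and L/(6EI) at the far end, so f₁₁ = f₂₂ = 2.5/EI and f₁₂ = f₂₁ = 1.25/EI.
Compatibility — zero rotation at each built-in end:
  2.5 M_A + 1.25 M_B = 744
  1.25 M_A + 2.5 M_B = 732.3
Solving the pair gives M_A = 201.5 kip·ft and M_B = 192.2 kip·ft (hogging).

M_A = 201.5 kip·ft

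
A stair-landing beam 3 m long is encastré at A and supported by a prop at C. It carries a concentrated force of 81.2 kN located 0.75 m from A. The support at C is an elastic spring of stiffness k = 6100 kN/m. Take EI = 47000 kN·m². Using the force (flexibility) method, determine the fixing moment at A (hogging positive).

M_A = 49.62 kN·m

Choose R_C as the redundant. The primary structure is the cantilever fixed at A.
Downward deflection at the released point C due to the loads:
  point load 81.2 at a = 0.75: Pa²(3L − a)/(6EI) = 62.8/EI
Flexibility coefficient — unit upward force at C: δ_{CC} = L³/(3EI) = 9/EI.
With EI = 47000 kN·m²: δ_0 = 0.001336 m and δ_{CC} = 0.000191 m/kN.
Compatibility — the spring shortens by R_C/k under the reaction it provides: δ_0 − R_C·δ_{CC} = R_C/k. With 1/k = 0.000164 m/kN, R_C = δ_0 / (δ_{CC} + 1/k) = 0.001336 / (0.000191 + 0.000164) = 3.76 kN.
Moment equilibrium about A: M_A = Σ(load moments about A) − R_C·L = 60.9 − 3.76×3 = 49.62 kN·m.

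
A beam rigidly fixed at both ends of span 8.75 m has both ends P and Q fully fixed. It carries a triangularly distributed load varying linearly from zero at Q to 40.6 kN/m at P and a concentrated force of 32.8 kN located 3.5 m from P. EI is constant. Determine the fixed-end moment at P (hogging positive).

Release both end moments; the primary structure is a simply-supported span PQ with redundants M_P and M_Q.
End rotations of the released simple span under the applied load (×1/EI):
  at P: triangular load, peak 40.6: w₀L³/(45EI) = 604.4/EI
  at Q: triangular load, peak 40.6: 7w₀L³/(360EI) = 528.9/EI
  at P: point load 32.8 at a = 3.5: Pab(L + b)/(6LEI) = 160.7/EI
  at Q: point load 32.8 at a = 3.5: Pab(L + a)/(6LEI) = 140.6/EI
  θ_P0 = 765.1/EI,  θ_Q0 = 669.5/EI
Flexibility coefficients: a unit moment at one end gives L/(3EI) there and L/(6EI) at the far end, so f₁₁ = f₂₂ = 2.917/EI and f₁₂ = f₂₁ = 1.458/EI.
Compatibility — zero rotation at each built-in end:
  2.917 M_P + 1.458 M_Q = 765.1
  1.458 M_P + 2.917 M_Q = 669.5
Solving the pair gives M_P = 196.7 kN·m and M_Q = 131.2 kN·m (hogging).

M_P = 196.7 kN·m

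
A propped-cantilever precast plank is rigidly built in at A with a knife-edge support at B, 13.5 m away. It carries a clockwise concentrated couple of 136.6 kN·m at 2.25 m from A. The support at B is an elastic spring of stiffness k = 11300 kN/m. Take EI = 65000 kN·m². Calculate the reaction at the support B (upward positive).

Choose R_B as the redundant. The primary structure is the cantilever fixed at A.
Downward deflection at the released point B due to the loads:
  clockwise couple 136.6 at a = 2.25: M₀a(2L − a)/(2EI) = 3803/EI
Flexibility coefficient — unit upward force at B: δ_{BB} = L³/(3EI) = 820.1/EI.
With EI = 65000 kN·m²: δ_0 = 0.058515 m and δ_{BB} = 0.012617 m/kN.
Compatibility — the spring shortens by R_B/k under the reaction it provides: δ_0 − R_B·δ_{BB} = R_B/k. With 1/k = 0.000088 m/kN, R_B = δ_0 / (δ_{BB} + 1/k) = 0.058515 / (0.012617 + 0.000088) = 4.605 kN.

R_B = 4.605 kN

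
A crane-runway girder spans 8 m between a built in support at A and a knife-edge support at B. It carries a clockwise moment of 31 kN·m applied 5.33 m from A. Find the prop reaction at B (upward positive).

Release the roller at B. Primary structure: cantilever fixed at A.
Primary-structure tip deflection at B by superposition:
  clockwise couple 31 at a = 5.33: M₀a(2L − a)/(2EI) = 881.5/EI
Tip deflection under a unit load at B: L³/(3EI) = 170.7/EI.
The prop prevents deflection at B: R_B = δ_0/δ_{BB} = 881.5/170.7 = 5.165 kN.

R_B = 5.165 kN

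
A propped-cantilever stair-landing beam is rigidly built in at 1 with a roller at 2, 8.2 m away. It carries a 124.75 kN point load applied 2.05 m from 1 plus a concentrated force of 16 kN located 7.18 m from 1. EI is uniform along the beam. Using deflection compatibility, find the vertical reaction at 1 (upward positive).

R_1 = 117 kN

Release the roller at 2. Primary structure: cantilever fixed at 1.
Free-end deflection of the primary structure under the applied loading (downward +):
  point load 124.75 at a = 2.05: Pa²(3L − a)/(6EI) = 1970/EI
  point load 16 at a = 7.18: Pa²(3L − a)/(6EI) = 2395/EI
  δ_0 = 4365/EI
Tip deflection under a unit load at 2: L³/(3EI) = 183.8/EI.
The prop prevents deflection at 2: R_2 = δ_0/δ_{22} = 4365/183.8 = 23.75 kN.
Vertical equilibrium: R_1 = ΣP − R_2 = 140.8 − 23.75 = 117 kN.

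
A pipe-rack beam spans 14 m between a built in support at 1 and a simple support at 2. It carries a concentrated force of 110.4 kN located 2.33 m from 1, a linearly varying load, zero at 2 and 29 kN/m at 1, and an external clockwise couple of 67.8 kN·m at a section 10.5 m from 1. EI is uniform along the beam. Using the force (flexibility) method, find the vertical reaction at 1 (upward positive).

R_1 = 261.7 kN

Remove the prop at 2; the released (primary) structure is a cantilever built in at 1.
Downward deflection at the released point 2 due to the loads:
  point load 110.4 at a = 2.33: Pa²(3L − a)/(6EI) = 3963/EI
  triangular load, peak 29 at the fixed end: w₀L⁴/(30EI) = 37135/EI
  clockwise couple 67.8 at a = 10.5: M₀a(2L − a)/(2EI) = 6229/EI
  δ_0 = 47327/EI
Tip deflection under a unit load at 2: L³/(3EI) = 914.7/EI.
Compatibility at 2: δ_0 − R_2·δ_{22} = 0, so R_2 = 47327/914.7 = 51.74 kN.
Vertical equilibrium: R_1 = ΣP − R_2 = 313.4 − 51.74 = 261.7 kN.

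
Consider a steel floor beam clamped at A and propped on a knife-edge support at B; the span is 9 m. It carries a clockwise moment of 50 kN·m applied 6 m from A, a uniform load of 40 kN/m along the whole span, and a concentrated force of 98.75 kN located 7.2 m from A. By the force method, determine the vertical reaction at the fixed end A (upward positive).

R_A = 246.8 kN

Release the roller at B. Primary structure: cantilever fixed at A.
Deflection at B on the released cantilever, summing each load's contribution:
  clockwise couple 50 at a = 6: M₀a(2L − a)/(2EI) = 1800/EI
  UDL 40: wL⁴/(8EI) = 32805/EI
  point load 98.75 at a = 7.2: Pa²(3L − a)/(6EI) = 16893/EI
  δ_0 = 51498/EI
Flexibility coefficient — unit upward force at B: δ_{BB} = L³/(3EI) = 243/EI.
The prop prevents deflection at B: R_B = δ_0/δ_{BB} = 51498/243 = 211.9 kN.
Vertical equilibrium: R_A = ΣP − R_B = 458.8 − 211.9 = 246.8 kN.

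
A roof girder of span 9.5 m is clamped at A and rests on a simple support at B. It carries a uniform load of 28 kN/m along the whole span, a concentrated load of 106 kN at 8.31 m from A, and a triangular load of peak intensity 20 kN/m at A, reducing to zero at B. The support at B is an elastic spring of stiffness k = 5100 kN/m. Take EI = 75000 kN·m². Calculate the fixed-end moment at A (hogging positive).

Remove the prop at B; the released (primary) structure is a cantilever built in at A.
Deflection at B on the released cantilever, summing each load's contribution:
  UDL 28: wL⁴/(8EI) = 28508/EI
  point load 106 at a = 8.31: Pa²(3L − a)/(6EI) = 24632/EI
  triangular load, peak 20 at the fixed end: w₀L⁴/(30EI) = 5430/EI
  δ_0 = 58569/EI
Flexibility coefficient — unit upward force at B: δ_{BB} = L³/(3EI) = 285.8/EI.
With EI = 75000 kN·m²: δ_0 = 0.78093 m and δ_{BB} = 0.003811 m/kN.
Compatibility — the spring shortens by R_B/k under the reaction it provides: δ_0 − R_B·δ_{BB} = R_B/k. With 1/k = 0.000196 m/kN, R_B = δ_0 / (δ_{BB} + 1/k) = 0.78093 / (0.003811 + 0.000196) = 194.9 kN.
Moment equilibrium about A: M_A = Σ(load moments about A) − R_B·L = 2445 − 194.9×9.5 = 593.6 kN·m.

M_A = 593.6 kN·m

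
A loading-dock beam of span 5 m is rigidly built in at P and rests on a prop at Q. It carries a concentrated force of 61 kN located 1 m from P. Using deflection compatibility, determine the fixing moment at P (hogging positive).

M_P = 43.92 kN·m

Release the roller at Q. Primary structure: cantilever fixed at P.
Downward deflection at the released point Q due to the loads:
  point load 61 at a = 1: Pa²(3L − a)/(6EI) = 142.3/EI
Tip deflection under a unit load at Q: L³/(3EI) = 41.67/EI.
The prop prevents deflection at Q: R_Q = δ_0/δ_{QQ} = 142.3/41.67 = 3.416 kN.
Moment equilibrium about P: M_P = Σ(load moments about P) − R_Q·L = 61 − 3.416×5 = 43.92 kN·m.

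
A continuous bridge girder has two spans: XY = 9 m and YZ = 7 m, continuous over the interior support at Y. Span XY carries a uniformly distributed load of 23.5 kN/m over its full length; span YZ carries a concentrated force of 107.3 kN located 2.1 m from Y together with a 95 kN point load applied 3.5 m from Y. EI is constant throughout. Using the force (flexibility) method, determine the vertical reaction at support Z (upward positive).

Insert a hinge at Y; M_Y is the redundant, and each span becomes simply supported.
Discontinuity in slope at Y on the released structure — sum the simple-span end rotations:
  span XY: UDL 23.5: wL³/(24EI) = 713.8/EI
  span YZ: point load 107.3 at a = 2.1: Pab(L + b)/(6LEI) = 312.8/EI
  span YZ: point load 95 at a = 3.5: Pab(L + b)/(6LEI) = 290.9/EI
  relative rotation θ_0 = (713.8 + 603.8)/EI = 1318/EI
A unit hogging moment at Y produces rotation L₁/(3EI) + L₂/(3EI) = 5.333/EI.
Compatibility: M_Y·(L₁+L₂)/(3EI) = θ_0, giving M_Y = 247 kN·m (hogging).
Span YZ, ΣM about Z: R_Y^{YZ}·7 = 858.3 + 247, so R_Y^{YZ} = 157.9 kN and R_Z = 202.3 − 157.9 = 44.4 kN.

R_Z = 44.4 kN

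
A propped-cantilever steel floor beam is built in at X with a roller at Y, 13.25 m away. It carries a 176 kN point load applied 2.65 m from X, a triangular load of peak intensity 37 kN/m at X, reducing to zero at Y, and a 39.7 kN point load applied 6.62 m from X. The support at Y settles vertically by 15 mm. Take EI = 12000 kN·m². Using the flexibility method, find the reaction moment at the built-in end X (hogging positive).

Choose R_Y as the redundant. The primary structure is the cantilever fixed at X.
Primary-structure tip deflection at Y by superposition:
  point load 176 at a = 2.65: Pa²(3L − a)/(6EI) = 7642/EI
  triangular load, peak 37 at the fixed end: w₀L⁴/(30EI) = 38014/EI
  point load 39.7 at a = 6.62: Pa²(3L − a)/(6EI) = 9607/EI
  δ_0 = 55263/EI
Tip deflection under a unit load at Y: L³/(3EI) = 775.4/EI.
With EI = 12000 kN·m²: δ_0 = 4.6053 m and δ_{YY} = 0.064617 m/kN.
Compatibility — the beam at Y must follow the support down by 0.015 m: δ_0 − R_Y·δ_{YY} = 0.015, so R_Y = (4.6053 − 0.015)/0.064617 = 71.04 kN.
Moment equilibrium about X: M_X = Σ(load moments about X) − R_Y·L = 1812 − 71.04×13.25 = 870.6 kN·m.

M_X = 870.6 kN·m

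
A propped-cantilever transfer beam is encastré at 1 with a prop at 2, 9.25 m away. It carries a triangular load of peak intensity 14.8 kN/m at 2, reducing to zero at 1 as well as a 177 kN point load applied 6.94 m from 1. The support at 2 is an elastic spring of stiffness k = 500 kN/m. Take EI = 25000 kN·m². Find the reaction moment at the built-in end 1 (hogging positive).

M_1 = 486.2 kN·m

Remove the prop at 2; the released (primary) structure is a cantilever built in at 1.
Free-end deflection of the primary structure under the applied loading (downward +):
  triangular load, peak 14.8 at the free end: 11w₀L⁴/(120EI) = 9932/EI
  point load 177 at a = 6.94: Pa²(3L − a)/(6EI) = 29567/EI
  δ_0 = 39499/EI
Flexibility coefficient — unit upward force at 2: δ_{22} = L³/(3EI) = 263.8/EI.
With EI = 25000 kN·m²: δ_0 = 1.58 m and δ_{22} = 0.010553 m/kN.
Compatibility — the spring shortens by R_2/k under the reaction it provides: δ_0 − R_2·δ_{22} = R_2/k. With 1/k = 0.002 m/kN, R_2 = δ_0 / (δ_{22} + 1/k) = 1.58 / (0.010553 + 0.002) = 125.9 kN.
Moment equilibrium about 1: M_1 = Σ(load moments about 1) − R_2·L = 1650 − 125.9×9.25 = 486.2 kN·m.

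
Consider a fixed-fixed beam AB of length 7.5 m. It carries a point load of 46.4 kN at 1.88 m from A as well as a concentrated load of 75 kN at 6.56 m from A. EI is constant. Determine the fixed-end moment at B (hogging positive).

M_B = 70.32 kN·m

Release both end moments; the primary structure is a simply-supported span AB with redundants M_A and M_B.
Simple-span end rotations at A and B under the given loads:
  at A: point load 46.4 at a = 1.88: Pab(L + b)/(6LEI) = 142.9/EI
  at B: point load 46.4 at a = 1.88: Pab(L + a)/(6LEI) = 102.2/EI
  at A: point load 75 at a = 6.56: Pab(L + b)/(6LEI) = 86.74/EI
  at B: point load 75 at a = 6.56: Pab(L + a)/(6LEI) = 144.5/EI
  θ_A0 = 229.7/EI,  θ_B0 = 246.7/EI
Flexibility coefficients: a unit moment at one end gives L/(3EI) there and L/(6EI) at the far end, so f₁₁ = f₂₂ = 2.5/EI and f₁₂ = f₂₁ = 1.25/EI.
Compatibility — zero rotation at each built-in end:
  2.5 M_A + 1.25 M_B = 229.7
  1.25 M_A + 2.5 M_B = 246.7
Solving the pair gives M_A = 56.71 kN·m and M_B = 70.32 kN·m (hogging).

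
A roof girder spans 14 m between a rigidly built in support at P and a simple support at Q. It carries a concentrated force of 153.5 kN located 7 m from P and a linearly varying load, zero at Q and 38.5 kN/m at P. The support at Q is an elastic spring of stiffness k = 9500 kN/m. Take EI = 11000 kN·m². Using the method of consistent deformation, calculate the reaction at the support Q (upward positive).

Take the reaction at Q as the redundant and release it; the primary structure is a cantilever fixed at P.
Downward deflection at the released point Q due to the loads:
  point load 153.5 at a = 7: Pa²(3L − a)/(6EI) = 43875/EI
  triangular load, peak 38.5 at the fixed end: w₀L⁴/(30EI) = 49301/EI
  δ_0 = 93176/EI
Tip deflection under a unit load at Q: L³/(3EI) = 914.7/EI.
With EI = 11000 kN·m²: δ_0 = 8.4705 m and δ_{QQ} = 0.083152 m/kN.
Compatibility — the spring shortens by R_Q/k under the reaction it provides: δ_0 − R_Q·δ_{QQ} = R_Q/k. With 1/k = 0.000105 m/kN, R_Q = δ_0 / (δ_{QQ} + 1/k) = 8.4705 / (0.083152 + 0.000105) = 101.7 kN.

R_Q = 101.7 kN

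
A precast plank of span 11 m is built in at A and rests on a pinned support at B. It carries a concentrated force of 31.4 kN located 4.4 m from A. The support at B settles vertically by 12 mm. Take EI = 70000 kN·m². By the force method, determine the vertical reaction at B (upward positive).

R_B = 4.638 kN

Remove the prop at B; the released (primary) structure is a cantilever built in at A.
Downward deflection at the released point B due to the loads:
  point load 31.4 at a = 4.4: Pa²(3L − a)/(6EI) = 2898/EI
Tip deflection under a unit load at B: L³/(3EI) = 443.7/EI.
With EI = 70000 kN·m²: δ_0 = 0.041395 m and δ_{BB} = 0.006338 m/kN.
Compatibility — the beam at B must follow the support down by 0.012 m: δ_0 − R_B·δ_{BB} = 0.012, so R_B = (0.041395 − 0.012)/0.006338 = 4.638 kN.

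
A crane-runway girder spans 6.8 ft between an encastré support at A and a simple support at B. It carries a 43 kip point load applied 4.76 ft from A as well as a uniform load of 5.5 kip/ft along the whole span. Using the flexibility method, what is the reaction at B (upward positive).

R_B = 38.26 kip

Choose R_B as the redundant. The primary structure is the cantilever fixed at A.
Primary-structure tip deflection at B by superposition:
  point load 43 at a = 4.76: Pa²(3L − a)/(6EI) = 2540/EI
  UDL 5.5: wL⁴/(8EI) = 1470/EI
  δ_0 = 4010/EI
Tip deflection under a unit load at B: L³/(3EI) = 104.8/EI.
The prop prevents deflection at B: R_B = δ_0/δ_{BB} = 4010/104.8 = 38.26 kip.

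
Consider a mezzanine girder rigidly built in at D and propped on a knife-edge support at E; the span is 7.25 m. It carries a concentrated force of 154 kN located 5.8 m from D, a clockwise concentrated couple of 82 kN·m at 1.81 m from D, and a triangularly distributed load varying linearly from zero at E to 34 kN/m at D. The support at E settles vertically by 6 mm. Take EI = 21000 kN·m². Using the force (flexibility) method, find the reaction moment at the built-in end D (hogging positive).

M_D = 261.8 kN·m

Take the reaction at E as the redundant and release it; the primary structure is a cantilever fixed at D.
Free-end deflection of the primary structure under the applied loading (downward +):
  point load 154 at a = 5.8: Pa²(3L − a)/(6EI) = 13772/EI
  clockwise couple 82 at a = 1.81: M₀a(2L − a)/(2EI) = 941.7/EI
  triangular load, peak 34 at the fixed end: w₀L⁴/(30EI) = 3131/EI
  δ_0 = 17845/EI
Flexibility coefficient — unit upward force at E: δ_{EE} = L³/(3EI) = 127/EI.
With EI = 21000 kN·m²: δ_0 = 0.84974 m and δ_{EE} = 0.006049 m/kN.
Compatibility — the beam at E must follow the support down by 0.006 m: δ_0 − R_E·δ_{EE} = 0.006, so R_E = (0.84974 − 0.006)/0.006049 = 139.5 kN.
Moment equilibrium about D: M_D = Σ(load moments about D) − R_E·L = 1273 − 139.5×7.25 = 261.8 kN·m.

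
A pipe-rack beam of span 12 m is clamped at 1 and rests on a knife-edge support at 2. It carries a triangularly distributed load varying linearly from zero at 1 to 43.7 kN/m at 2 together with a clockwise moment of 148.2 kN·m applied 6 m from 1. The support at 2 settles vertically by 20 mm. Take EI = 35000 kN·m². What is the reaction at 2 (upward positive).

Choose R_2 as the redundant. The primary structure is the cantilever fixed at 1.
Free-end deflection of the primary structure under the applied loading (downward +):
  triangular load, peak 43.7 at the free end: 11w₀L⁴/(120EI) = 83065/EI
  clockwise couple 148.2 at a = 6: M₀a(2L − a)/(2EI) = 8003/EI
  δ_0 = 91068/EI
Flexibility coefficient — unit upward force at 2: δ_{22} = L³/(3EI) = 576/EI.
With EI = 35000 kN·m²: δ_0 = 2.6019 m and δ_{22} = 0.016457 m/kN.
Compatibility — the beam at 2 must follow the support down by 0.02 m: δ_0 − R_2·δ_{22} = 0.02, so R_2 = (2.6019 − 0.02)/0.016457 = 156.9 kN.

R_2 = 156.9 kN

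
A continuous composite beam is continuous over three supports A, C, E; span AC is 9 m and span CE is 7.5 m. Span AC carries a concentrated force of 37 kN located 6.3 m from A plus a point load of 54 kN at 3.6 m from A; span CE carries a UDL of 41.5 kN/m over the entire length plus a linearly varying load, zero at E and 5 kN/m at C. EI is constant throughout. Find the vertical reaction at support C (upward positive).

Insert a hinge at C; M_C is the redundant, and each span becomes simply supported.
End slopes at the hinge C, treating each span as simply supported:
  span AC: point load 37 at a = 6.3: Pab(L + a)/(6LEI) = 178.3/EI
  span AC: point load 54 at a = 3.6: Pab(L + a)/(6LEI) = 244.9/EI
  span CE: UDL 41.5: wL³/(24EI) = 729.5/EI
  span CE: triangular load, peak 5: w₀L³/(45EI) = 46.88/EI
  relative rotation θ_0 = (423.3 + 776.4)/EI = 1200/EI
A unit hogging moment at C produces rotation L₁/(3EI) + L₂/(3EI) = 5.5/EI.
Slope continuity at C: θ_0 = M_C·5.5/EI, so M_C = 1200/5.5 = 218.1 kN·m (hogging).
Span AC, ΣM about A with M_C applied at C: R_C^{AC}·9 = 427.5 + 218.1, so R_C^{AC} = 71.74 kN and R_A = 91 − 71.74 = 19.26 kN.
Span CE, ΣM about E: R_C^{CE}·7.5 = 1261 + 218.1, so R_C^{CE} = 197.2 kN and R_E = 330 − 197.2 = 132.8 kN.
R_C = 71.74 + 197.2 = 268.9 kN.

R_C = 268.9 kN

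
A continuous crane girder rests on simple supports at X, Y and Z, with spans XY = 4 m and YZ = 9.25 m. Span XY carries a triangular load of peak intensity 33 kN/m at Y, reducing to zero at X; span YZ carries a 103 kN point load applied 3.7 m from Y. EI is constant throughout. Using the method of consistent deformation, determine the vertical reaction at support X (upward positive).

Release continuity at Y by inserting a hinge; the redundant is the internal moment M_Y. The primary structure is two simply-supported spans XY and YZ.
End slopes at the hinge Y, treating each span as simply supported:
  span XY: triangular load, peak 33: w₀L³/(45EI) = 46.93/EI
  span YZ: point load 103 at a = 3.7: Pab(L + b)/(6LEI) = 564/EI
  relative rotation θ_0 = (46.93 + 564)/EI = 611/EI
A unit hogging moment at Y produces rotation L₁/(3EI) + L₂/(3EI) = 4.417/EI.
Compatibility: M_Y·(L₁+L₂)/(3EI) = θ_0, giving M_Y = 138.3 kN·m (hogging).
Span XY, ΣM about X with M_Y applied at Y: R_Y^{XY}·4 = 176 + 138.3, so R_Y^{XY} = 78.58 kN and R_X = 66 − 78.58 = -12.58 kN.

R_X = -12.58 kN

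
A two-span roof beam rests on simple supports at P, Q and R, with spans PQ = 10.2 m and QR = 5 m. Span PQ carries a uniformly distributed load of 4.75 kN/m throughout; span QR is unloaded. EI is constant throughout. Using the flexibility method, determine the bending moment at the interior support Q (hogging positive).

Insert a hinge at Q; M_Q is the redundant, and each span becomes simply supported.
End slopes at the hinge Q, treating each span as simply supported:
  span PQ: UDL 4.75: wL³/(24EI) = 210/EI
  relative rotation θ_0 = (210 + 0)/EI = 210/EI
A unit hogging moment at Q produces rotation L₁/(3EI) + L₂/(3EI) = 5.067/EI.
Compatibility: M_Q·(L₁+L₂)/(3EI) = θ_0, giving M_Q = 41.45 kN·m (hogging).

M_Q = 41.45 kN·m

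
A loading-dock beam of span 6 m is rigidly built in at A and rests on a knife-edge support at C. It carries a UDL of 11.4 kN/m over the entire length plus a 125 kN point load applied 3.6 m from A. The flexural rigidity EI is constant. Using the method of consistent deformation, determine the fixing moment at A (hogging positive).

Take the reaction at C as the redundant and release it; the primary structure is a cantilever fixed at A.
Downward deflection at the released point C due to the loads:
  UDL 11.4: wL⁴/(8EI) = 1847/EI
  point load 125 at a = 3.6: Pa²(3L − a)/(6EI) = 3888/EI
  δ_0 = 5735/EI
Flexibility coefficient — unit upward force at C: δ_{CC} = L³/(3EI) = 72/EI.
The prop prevents deflection at C: R_C = δ_0/δ_{CC} = 5735/72 = 79.65 kN.
Moment equilibrium about A: M_A = Σ(load moments about A) − R_C·L = 655.2 − 79.65×6 = 177.3 kN·m.

M_A = 177.3 kN·m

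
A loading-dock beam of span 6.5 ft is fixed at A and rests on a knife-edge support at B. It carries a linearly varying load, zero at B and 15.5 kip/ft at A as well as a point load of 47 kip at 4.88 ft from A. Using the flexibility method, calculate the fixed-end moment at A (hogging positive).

M_A = 79.36 kip·ft

Take the reaction at B as the redundant and release it; the primary structure is a cantilever fixed at A.
Downward deflection at the released point B due to the loads:
  triangular load, peak 15.5 at the fixed end: w₀L⁴/(30EI) = 922.3/EI
  point load 47 at a = 4.88: Pa²(3L − a)/(6EI) = 2727/EI
  δ_0 = 3650/EI
Tip deflection under a unit load at B: L³/(3EI) = 91.54/EI.
Compatibility at B: δ_0 − R_B·δ_{BB} = 0, so R_B = 3650/91.54 = 39.87 kip.
Moment equilibrium about A: M_A = Σ(load moments about A) − R_B·L = 338.5 − 39.87×6.5 = 79.36 kip·ft.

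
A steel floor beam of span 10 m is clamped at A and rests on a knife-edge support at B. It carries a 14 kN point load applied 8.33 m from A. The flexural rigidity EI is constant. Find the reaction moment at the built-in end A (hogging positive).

Release the roller at B. Primary structure: cantilever fixed at A.
Primary-structure tip deflection at B by superposition:
  point load 14 at a = 8.33: Pa²(3L − a)/(6EI) = 3509/EI
Tip deflection under a unit load at B: L³/(3EI) = 333.3/EI.
The prop prevents deflection at B: R_B = δ_0/δ_{BB} = 3509/333.3 = 10.53 kN.
Moment equilibrium about A: M_A = Σ(load moments about A) − R_B·L = 116.6 − 10.53×10 = 11.36 kN·m.

M_A = 11.36 kN·m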